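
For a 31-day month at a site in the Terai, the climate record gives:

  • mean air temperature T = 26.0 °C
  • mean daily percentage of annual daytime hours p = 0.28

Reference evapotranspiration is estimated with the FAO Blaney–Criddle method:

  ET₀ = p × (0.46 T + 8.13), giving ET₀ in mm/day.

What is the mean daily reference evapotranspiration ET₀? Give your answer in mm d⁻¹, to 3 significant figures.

ET₀ = 0.28 × (0.46 × 26.0 + 8.13) = 0.28 × 20.090 = 5.6252 mm/d

5.63 mm d⁻¹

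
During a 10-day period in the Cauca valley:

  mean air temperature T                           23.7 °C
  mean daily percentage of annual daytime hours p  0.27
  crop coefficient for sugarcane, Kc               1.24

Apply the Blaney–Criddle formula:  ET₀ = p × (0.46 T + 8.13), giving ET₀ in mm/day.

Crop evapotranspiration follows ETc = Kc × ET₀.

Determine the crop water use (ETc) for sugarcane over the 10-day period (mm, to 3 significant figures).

63.7 mm

ET₀ = 0.27 × (0.46 × 23.7 + 8.13) = 0.27 × 19.032 = 5.1386 mm/d
ETc = Kc × ET₀ = 1.24 × 5.1386 = 6.3719 mm/d
Over 10 days: 6.3719 × 10 = 63.719 mm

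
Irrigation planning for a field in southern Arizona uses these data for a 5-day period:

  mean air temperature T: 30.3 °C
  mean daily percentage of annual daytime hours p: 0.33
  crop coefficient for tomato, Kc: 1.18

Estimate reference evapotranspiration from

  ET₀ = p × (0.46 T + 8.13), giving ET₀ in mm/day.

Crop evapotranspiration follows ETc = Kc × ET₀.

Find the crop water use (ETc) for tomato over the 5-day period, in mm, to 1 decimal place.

ET₀ = 0.33 × (0.46 × 30.3 + 8.13) = 0.33 × 22.068 = 7.2824 mm/d
ETc = Kc × ET₀ = 1.18 × 7.2824 = 8.5932 mm/d
Over 5 days: 8.5932 × 5 = 42.966 mm

43.0 mm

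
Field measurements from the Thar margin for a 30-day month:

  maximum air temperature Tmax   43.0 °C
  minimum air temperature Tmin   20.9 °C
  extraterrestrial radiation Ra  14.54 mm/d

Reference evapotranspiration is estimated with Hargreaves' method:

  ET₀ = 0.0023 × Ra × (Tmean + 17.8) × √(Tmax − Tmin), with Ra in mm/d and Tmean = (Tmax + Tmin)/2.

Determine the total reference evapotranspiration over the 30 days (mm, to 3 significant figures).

235 mm

Tmean = (43.0 + 20.9)/2 = 31.95 °C
ET₀ = 0.0023 × 14.54 × (31.95 + 17.8) × √22.1 = 0.0023 × 14.54 × 49.75 × 4.7011 = 7.8214 mm/d
Over 30 days: 7.8214 × 30 = 234.642 mm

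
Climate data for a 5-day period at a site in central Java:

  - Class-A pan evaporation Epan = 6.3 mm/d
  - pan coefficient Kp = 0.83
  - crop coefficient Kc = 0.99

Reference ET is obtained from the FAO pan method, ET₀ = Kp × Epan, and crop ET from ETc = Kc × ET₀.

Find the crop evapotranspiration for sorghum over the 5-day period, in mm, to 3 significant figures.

25.9 mm

ET₀ = 0.83 × 6.3 = 5.2290 mm/d
ETc = Kc × ET₀ = 0.99 × 5.2290 = 5.1767 mm/d
Over 5 days: 5.1767 × 5 = 25.884 mm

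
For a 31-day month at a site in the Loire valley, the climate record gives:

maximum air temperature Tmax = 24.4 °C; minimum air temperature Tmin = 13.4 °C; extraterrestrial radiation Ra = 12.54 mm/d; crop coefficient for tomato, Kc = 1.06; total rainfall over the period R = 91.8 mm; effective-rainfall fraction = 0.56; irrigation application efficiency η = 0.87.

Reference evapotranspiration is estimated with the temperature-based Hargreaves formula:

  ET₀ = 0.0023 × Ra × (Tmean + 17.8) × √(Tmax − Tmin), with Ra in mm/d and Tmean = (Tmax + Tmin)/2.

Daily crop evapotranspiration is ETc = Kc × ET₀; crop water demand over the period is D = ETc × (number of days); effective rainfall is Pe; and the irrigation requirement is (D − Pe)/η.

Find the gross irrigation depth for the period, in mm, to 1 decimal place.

Tmean = (24.4 + 13.4)/2 = 18.90 °C
ET₀ = 0.0023 × 12.54 × (18.90 + 17.8) × √11.0 = 0.0023 × 12.54 × 36.70 × 3.3166 = 3.5106 mm/d
ETc = Kc × ET₀ = 1.06 × 3.5106 = 3.7212 mm/d
Crop demand D = ETc × 31 d = 3.7212 × 31 = 115.357 mm
Pe = 0.56 × 91.8 = 51.408 mm
D − Pe = 115.357 − 51.408 = 63.949 mm
Gross irrigation = 63.949 / 0.87 = 73.505 mm

73.5 mm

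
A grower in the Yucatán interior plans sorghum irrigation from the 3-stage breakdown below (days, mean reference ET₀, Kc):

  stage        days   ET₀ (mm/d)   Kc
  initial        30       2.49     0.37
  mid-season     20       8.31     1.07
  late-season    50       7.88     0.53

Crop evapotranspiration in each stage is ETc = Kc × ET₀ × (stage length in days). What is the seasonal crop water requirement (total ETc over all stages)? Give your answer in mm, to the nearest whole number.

414 mm

initial: 0.37 × 2.49 × 30 = 27.64 mm
mid-season: 1.07 × 8.31 × 20 = 177.83 mm
late-season: 0.53 × 7.88 × 50 = 208.82 mm
Seasonal total = 414.29 mm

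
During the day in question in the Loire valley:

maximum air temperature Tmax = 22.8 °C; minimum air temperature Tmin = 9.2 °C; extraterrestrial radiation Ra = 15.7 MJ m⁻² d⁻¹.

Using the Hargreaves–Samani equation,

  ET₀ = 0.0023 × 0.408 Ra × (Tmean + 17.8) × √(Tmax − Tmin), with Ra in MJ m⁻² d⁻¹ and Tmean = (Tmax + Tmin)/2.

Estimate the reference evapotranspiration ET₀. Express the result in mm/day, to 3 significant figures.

Tmean = (22.8 + 9.2)/2 = 16.00 °C
0.408 Ra = 0.408 × 15.7 = 6.4056 mm/d equivalent
ET₀ = 0.0023 × 6.4056 × (16.00 + 17.8) × √13.6 = 0.0023 × 6.4056 × 33.80 × 3.6878 = 1.8364 mm/d

1.84 mm/day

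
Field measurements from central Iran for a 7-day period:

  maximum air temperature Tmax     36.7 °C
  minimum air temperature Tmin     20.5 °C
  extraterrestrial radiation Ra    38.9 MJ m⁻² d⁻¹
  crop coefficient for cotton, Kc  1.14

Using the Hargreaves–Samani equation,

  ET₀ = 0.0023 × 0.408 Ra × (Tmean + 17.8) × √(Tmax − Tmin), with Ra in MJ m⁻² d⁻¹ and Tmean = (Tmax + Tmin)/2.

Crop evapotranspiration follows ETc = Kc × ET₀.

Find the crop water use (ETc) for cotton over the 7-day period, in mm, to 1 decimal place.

Tmean = (36.7 + 20.5)/2 = 28.60 °C
0.408 Ra = 0.408 × 38.9 = 15.8712 mm/d equivalent
ET₀ = 0.0023 × 15.8712 × (28.60 + 17.8) × √16.2 = 0.0023 × 15.8712 × 46.40 × 4.0249 = 6.8173 mm/d
ETc = Kc × ET₀ = 1.14 × 6.8173 = 7.7717 mm/d
Over 7 days: 7.7717 × 7 = 54.402 mm

54.4 mm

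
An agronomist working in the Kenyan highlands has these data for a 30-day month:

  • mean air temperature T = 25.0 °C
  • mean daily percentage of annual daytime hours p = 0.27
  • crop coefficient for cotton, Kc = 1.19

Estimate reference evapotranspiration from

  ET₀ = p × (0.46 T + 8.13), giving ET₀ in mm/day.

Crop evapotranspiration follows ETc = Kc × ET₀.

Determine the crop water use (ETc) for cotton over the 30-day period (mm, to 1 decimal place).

189.2 mm

ET₀ = 0.27 × (0.46 × 25.0 + 8.13) = 0.27 × 19.630 = 5.3001 mm/d
ETc = Kc × ET₀ = 1.19 × 5.3001 = 6.3071 mm/d
Over 30 days: 6.3071 × 30 = 189.213 mm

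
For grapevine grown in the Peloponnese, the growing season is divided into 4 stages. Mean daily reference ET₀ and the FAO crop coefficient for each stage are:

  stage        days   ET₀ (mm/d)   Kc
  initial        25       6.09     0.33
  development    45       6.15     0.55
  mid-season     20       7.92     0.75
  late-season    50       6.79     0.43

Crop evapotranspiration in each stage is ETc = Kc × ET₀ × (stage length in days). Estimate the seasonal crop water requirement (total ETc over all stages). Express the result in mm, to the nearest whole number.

467 mm

initial: 0.33 × 6.09 × 25 = 50.24 mm
development: 0.55 × 6.15 × 45 = 152.21 mm
mid-season: 0.75 × 7.92 × 20 = 118.80 mm
late-season: 0.43 × 6.79 × 50 = 145.99 mm
Seasonal total = 467.24 mm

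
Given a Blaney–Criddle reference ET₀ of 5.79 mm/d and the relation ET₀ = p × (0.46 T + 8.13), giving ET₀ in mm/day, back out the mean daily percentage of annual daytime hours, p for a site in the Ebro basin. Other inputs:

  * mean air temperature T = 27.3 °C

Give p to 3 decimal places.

0.280

p = ET₀ / (0.46 T + 8.13) = 5.79 / (0.46 × 27.3 + 8.13) = 5.79 / 20.688 = 0.2799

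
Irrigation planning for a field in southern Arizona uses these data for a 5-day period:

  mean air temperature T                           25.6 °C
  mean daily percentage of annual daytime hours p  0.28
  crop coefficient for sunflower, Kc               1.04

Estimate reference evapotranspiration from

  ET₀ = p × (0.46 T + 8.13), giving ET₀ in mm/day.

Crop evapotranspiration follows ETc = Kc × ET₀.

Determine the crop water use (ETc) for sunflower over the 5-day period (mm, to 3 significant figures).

ET₀ = 0.28 × (0.46 × 25.6 + 8.13) = 0.28 × 19.906 = 5.5737 mm/d
ETc = Kc × ET₀ = 1.04 × 5.5737 = 5.7966 mm/d
Over 5 days: 5.7966 × 5 = 28.983 mm

29.0 mm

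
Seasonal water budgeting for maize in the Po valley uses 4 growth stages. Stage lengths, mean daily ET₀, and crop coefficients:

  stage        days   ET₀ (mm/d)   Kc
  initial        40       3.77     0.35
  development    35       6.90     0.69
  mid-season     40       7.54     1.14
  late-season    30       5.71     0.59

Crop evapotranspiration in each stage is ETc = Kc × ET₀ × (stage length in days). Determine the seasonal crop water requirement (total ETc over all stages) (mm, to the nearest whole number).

664 mm

initial: 0.35 × 3.77 × 40 = 52.78 mm
development: 0.69 × 6.90 × 35 = 166.64 mm
mid-season: 1.14 × 7.54 × 40 = 343.82 mm
late-season: 0.59 × 5.71 × 30 = 101.07 mm
Seasonal total = 664.31 mm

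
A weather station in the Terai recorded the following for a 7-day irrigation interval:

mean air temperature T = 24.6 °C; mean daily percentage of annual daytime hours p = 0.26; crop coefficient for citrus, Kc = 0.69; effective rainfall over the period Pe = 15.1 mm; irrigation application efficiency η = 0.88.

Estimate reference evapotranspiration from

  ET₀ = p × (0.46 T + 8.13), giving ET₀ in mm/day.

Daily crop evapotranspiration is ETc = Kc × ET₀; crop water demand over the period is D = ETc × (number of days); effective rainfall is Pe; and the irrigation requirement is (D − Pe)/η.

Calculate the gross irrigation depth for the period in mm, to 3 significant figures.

ET₀ = 0.26 × (0.46 × 24.6 + 8.13) = 0.26 × 19.446 = 5.0560 mm/d
ETc = Kc × ET₀ = 0.69 × 5.0560 = 3.4886 mm/d
Crop demand D = ETc × 7 d = 3.4886 × 7 = 24.420 mm
D − Pe = 24.420 − 15.1 = 9.320 mm
Gross irrigation = 9.320 / 0.88 = 10.591 mm

10.6 mm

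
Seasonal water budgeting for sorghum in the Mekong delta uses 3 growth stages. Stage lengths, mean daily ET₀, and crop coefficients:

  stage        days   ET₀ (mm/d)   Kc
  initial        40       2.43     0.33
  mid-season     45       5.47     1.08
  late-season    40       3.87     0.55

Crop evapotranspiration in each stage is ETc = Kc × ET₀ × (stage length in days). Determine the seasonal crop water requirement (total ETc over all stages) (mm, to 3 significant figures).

383 mm

initial: 0.33 × 2.43 × 40 = 32.08 mm
mid-season: 1.08 × 5.47 × 45 = 265.84 mm
late-season: 0.55 × 3.87 × 40 = 85.14 mm
Seasonal total = 383.06 mm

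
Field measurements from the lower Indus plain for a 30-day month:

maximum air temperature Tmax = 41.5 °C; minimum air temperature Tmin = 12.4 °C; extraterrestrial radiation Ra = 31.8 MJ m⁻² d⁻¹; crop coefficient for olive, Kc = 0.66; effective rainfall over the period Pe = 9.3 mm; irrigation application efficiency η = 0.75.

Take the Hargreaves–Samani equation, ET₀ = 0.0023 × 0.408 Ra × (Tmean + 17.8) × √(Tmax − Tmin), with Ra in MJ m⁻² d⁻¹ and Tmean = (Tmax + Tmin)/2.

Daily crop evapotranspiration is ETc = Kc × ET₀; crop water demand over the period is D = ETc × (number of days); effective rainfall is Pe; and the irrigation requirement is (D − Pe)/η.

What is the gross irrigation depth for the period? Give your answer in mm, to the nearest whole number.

Tmean = (41.5 + 12.4)/2 = 26.95 °C
0.408 Ra = 0.408 × 31.8 = 12.9744 mm/d equivalent
ET₀ = 0.0023 × 12.9744 × (26.95 + 17.8) × √29.1 = 0.0023 × 12.9744 × 44.75 × 5.3944 = 7.2036 mm/d
ETc = Kc × ET₀ = 0.66 × 7.2036 = 4.7544 mm/d
Crop demand D = ETc × 30 d = 4.7544 × 30 = 142.632 mm
D − Pe = 142.632 − 9.3 = 133.332 mm
Gross irrigation = 133.332 / 0.75 = 177.776 mm

178 mm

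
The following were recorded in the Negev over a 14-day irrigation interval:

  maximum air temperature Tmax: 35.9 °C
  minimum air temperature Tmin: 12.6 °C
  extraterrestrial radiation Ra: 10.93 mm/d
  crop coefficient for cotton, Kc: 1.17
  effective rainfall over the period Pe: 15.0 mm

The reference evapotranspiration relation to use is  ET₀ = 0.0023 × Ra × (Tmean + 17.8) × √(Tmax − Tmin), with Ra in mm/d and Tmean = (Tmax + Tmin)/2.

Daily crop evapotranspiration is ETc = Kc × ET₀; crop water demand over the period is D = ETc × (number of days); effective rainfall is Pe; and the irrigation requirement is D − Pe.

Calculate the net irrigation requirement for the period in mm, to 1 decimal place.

Tmean = (35.9 + 12.6)/2 = 24.25 °C
ET₀ = 0.0023 × 10.93 × (24.25 + 17.8) × √23.3 = 0.0023 × 10.93 × 42.05 × 4.8270 = 5.1026 mm/d
ETc = Kc × ET₀ = 1.17 × 5.1026 = 5.9700 mm/d
Crop demand D = ETc × 14 d = 5.9700 × 14 = 83.580 mm
D − Pe = 83.580 − 15.0 = 68.580 mm

68.6 mm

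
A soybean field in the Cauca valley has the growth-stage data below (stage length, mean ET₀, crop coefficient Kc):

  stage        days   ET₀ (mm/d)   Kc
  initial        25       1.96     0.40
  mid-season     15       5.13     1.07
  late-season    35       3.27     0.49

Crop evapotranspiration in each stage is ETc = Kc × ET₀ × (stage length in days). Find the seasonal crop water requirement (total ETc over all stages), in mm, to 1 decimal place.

158.0 mm

initial: 0.40 × 1.96 × 25 = 19.60 mm
mid-season: 1.07 × 5.13 × 15 = 82.34 mm
late-season: 0.49 × 3.27 × 35 = 56.08 mm
Seasonal total = 158.02 mm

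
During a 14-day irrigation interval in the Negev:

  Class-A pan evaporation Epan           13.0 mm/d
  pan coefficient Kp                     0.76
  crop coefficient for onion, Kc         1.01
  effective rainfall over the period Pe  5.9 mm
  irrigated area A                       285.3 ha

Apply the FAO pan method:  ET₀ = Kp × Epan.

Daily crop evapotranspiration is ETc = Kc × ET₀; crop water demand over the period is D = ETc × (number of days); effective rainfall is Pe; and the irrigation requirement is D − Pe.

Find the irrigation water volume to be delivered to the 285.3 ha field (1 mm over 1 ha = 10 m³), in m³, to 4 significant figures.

381700 m³

ET₀ = 0.76 × 13.0 = 9.8800 mm/d
ETc = Kc × ET₀ = 1.01 × 9.8800 = 9.9788 mm/d
Crop demand D = ETc × 14 d = 9.9788 × 14 = 139.703 mm
D − Pe = 139.703 − 5.9 = 133.803 mm
Volume = 133.803 mm × 285.3 ha × 10 = 381740.0 m³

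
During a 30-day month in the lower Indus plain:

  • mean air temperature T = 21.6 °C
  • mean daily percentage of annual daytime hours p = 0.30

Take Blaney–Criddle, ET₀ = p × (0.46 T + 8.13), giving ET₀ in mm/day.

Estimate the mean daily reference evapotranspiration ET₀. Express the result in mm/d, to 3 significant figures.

5.42 mm/d

ET₀ = 0.30 × (0.46 × 21.6 + 8.13) = 0.30 × 18.066 = 5.4198 mm/d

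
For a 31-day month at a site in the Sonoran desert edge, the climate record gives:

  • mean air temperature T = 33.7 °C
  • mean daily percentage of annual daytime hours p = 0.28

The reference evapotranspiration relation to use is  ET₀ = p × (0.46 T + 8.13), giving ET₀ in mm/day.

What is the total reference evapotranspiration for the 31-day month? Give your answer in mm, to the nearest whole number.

ET₀ = 0.28 × (0.46 × 33.7 + 8.13) = 0.28 × 23.632 = 6.6170 mm/d
Monthly total = 6.6170 × 31 = 205.127 mm

205 mm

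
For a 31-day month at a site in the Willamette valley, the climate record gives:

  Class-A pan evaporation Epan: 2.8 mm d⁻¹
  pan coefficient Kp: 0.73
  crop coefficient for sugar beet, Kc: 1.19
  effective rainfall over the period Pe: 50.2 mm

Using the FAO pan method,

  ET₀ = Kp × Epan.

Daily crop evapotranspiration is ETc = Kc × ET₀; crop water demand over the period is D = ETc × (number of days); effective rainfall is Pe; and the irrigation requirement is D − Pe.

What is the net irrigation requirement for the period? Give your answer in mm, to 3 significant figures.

ET₀ = 0.73 × 2.8 = 2.0440 mm/d
ETc = Kc × ET₀ = 1.19 × 2.0440 = 2.4324 mm/d
Crop demand D = ETc × 31 d = 2.4324 × 31 = 75.404 mm
D − Pe = 75.404 − 50.2 = 25.204 mm

25.2 mm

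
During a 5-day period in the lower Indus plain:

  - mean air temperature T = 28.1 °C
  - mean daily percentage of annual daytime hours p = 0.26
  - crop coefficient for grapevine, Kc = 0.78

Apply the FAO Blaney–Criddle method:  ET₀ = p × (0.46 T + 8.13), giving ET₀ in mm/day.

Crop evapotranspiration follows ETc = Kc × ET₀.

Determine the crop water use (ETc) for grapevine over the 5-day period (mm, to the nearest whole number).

ET₀ = 0.26 × (0.46 × 28.1 + 8.13) = 0.26 × 21.056 = 5.4746 mm/d
ETc = Kc × ET₀ = 0.78 × 5.4746 = 4.2702 mm/d
Over 5 days: 4.2702 × 5 = 21.351 mm

21 mm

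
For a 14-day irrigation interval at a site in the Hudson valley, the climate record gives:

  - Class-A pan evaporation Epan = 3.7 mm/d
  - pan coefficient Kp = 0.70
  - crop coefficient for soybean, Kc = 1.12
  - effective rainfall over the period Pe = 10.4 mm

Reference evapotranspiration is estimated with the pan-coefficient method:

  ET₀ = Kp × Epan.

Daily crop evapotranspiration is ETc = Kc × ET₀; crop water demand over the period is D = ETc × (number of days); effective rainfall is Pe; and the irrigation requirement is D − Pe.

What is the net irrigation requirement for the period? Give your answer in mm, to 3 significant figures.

ET₀ = 0.70 × 3.7 = 2.5900 mm/d
ETc = Kc × ET₀ = 1.12 × 2.5900 = 2.9008 mm/d
Crop demand D = ETc × 14 d = 2.9008 × 14 = 40.611 mm
D − Pe = 40.611 − 10.4 = 30.211 mm

30.2 mm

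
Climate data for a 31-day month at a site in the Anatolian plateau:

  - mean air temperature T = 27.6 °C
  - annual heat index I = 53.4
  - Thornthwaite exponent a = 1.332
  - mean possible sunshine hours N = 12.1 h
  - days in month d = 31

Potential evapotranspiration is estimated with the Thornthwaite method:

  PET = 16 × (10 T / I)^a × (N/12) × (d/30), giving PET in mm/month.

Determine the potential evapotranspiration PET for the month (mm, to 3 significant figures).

10T/I = 10 × 27.6 / 53.4 = 5.1685
(10T/I)^a = 5.1685^1.332 = 8.9166
Uncorrected PET = 16 × 8.9166 = 142.666 mm
Correction = (N/12)(d/30) = (12.1/12)(31/30) = 1.0419
PET = 142.666 × 1.0419 = 148.644 mm/month

149 mm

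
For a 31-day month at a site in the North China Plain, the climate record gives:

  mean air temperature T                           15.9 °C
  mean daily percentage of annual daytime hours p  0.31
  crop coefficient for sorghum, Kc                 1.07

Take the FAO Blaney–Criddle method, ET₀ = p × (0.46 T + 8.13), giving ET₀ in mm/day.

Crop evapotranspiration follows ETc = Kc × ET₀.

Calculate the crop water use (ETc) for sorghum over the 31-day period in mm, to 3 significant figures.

159 mm

ET₀ = 0.31 × (0.46 × 15.9 + 8.13) = 0.31 × 15.444 = 4.7876 mm/d
ETc = Kc × ET₀ = 1.07 × 4.7876 = 5.1227 mm/d
Over 31 days: 5.1227 × 31 = 158.804 mm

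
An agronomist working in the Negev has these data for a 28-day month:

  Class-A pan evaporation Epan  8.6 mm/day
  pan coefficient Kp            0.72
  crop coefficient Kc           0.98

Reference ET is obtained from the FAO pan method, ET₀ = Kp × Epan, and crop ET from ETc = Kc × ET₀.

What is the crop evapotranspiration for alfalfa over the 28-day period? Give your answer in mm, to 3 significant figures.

170 mm

ET₀ = 0.72 × 8.6 = 6.1920 mm/d
ETc = Kc × ET₀ = 0.98 × 6.1920 = 6.0682 mm/d
Over 28 days: 6.0682 × 28 = 169.910 mm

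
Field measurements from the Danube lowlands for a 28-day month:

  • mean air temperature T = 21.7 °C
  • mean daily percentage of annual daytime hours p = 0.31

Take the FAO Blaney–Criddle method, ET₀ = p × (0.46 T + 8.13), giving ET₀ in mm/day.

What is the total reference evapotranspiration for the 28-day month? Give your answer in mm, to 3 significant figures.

157 mm

ET₀ = 0.31 × (0.46 × 21.7 + 8.13) = 0.31 × 18.112 = 5.6147 mm/d
Monthly total = 5.6147 × 28 = 157.212 mm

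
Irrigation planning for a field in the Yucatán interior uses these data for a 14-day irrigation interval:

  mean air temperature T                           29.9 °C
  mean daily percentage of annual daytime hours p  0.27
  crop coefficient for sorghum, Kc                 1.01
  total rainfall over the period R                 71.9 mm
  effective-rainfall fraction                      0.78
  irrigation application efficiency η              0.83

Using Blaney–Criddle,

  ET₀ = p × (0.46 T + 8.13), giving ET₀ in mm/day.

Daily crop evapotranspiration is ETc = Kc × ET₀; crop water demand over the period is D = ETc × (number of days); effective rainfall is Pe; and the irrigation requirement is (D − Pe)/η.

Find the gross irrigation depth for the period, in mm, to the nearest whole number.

33 mm

ET₀ = 0.27 × (0.46 × 29.9 + 8.13) = 0.27 × 21.884 = 5.9087 mm/d
ETc = Kc × ET₀ = 1.01 × 5.9087 = 5.9678 mm/d
Crop demand D = ETc × 14 d = 5.9678 × 14 = 83.549 mm
Pe = 0.78 × 71.9 = 56.082 mm
D − Pe = 83.549 − 56.082 = 27.467 mm
Gross irrigation = 27.467 / 0.83 = 33.093 mm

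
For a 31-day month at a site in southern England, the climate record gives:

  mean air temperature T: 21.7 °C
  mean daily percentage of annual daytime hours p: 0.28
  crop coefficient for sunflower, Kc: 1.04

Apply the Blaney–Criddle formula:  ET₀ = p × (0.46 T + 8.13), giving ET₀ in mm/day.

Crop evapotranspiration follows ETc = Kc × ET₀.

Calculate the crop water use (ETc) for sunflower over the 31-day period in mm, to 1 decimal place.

163.5 mm

ET₀ = 0.28 × (0.46 × 21.7 + 8.13) = 0.28 × 18.112 = 5.0714 mm/d
ETc = Kc × ET₀ = 1.04 × 5.0714 = 5.2743 mm/d
Over 31 days: 5.2743 × 31 = 163.503 mm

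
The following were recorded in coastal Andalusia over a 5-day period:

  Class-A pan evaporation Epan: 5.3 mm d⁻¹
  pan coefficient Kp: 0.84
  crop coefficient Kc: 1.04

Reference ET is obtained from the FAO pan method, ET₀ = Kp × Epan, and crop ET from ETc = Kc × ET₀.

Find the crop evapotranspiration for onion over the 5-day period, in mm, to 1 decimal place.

ET₀ = 0.84 × 5.3 = 4.4520 mm/d
ETc = Kc × ET₀ = 1.04 × 4.4520 = 4.6301 mm/d
Over 5 days: 4.6301 × 5 = 23.151 mm

23.2 mm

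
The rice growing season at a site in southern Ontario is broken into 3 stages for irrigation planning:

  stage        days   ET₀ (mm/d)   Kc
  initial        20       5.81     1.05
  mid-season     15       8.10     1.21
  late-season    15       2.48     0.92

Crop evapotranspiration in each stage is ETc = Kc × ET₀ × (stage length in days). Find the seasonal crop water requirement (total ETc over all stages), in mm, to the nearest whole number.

303 mm

initial: 1.05 × 5.81 × 20 = 122.01 mm
mid-season: 1.21 × 8.10 × 15 = 147.02 mm
late-season: 0.92 × 2.48 × 15 = 34.22 mm
Seasonal total = 303.25 mm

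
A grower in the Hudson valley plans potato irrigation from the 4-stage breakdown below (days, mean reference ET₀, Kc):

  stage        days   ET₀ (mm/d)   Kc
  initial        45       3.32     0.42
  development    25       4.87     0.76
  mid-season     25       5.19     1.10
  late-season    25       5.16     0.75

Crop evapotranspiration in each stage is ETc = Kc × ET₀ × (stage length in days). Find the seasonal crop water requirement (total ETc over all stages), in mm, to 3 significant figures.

initial: 0.42 × 3.32 × 45 = 62.75 mm
development: 0.76 × 4.87 × 25 = 92.53 mm
mid-season: 1.10 × 5.19 × 25 = 142.73 mm
late-season: 0.75 × 5.16 × 25 = 96.75 mm
Seasonal total = 394.76 mm

395 mm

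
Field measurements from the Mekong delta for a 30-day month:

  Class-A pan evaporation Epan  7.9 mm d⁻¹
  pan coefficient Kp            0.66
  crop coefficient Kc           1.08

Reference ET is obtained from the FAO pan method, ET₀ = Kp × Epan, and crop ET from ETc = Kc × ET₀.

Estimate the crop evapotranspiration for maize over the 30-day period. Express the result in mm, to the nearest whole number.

ET₀ = 0.66 × 7.9 = 5.2140 mm/d
ETc = Kc × ET₀ = 1.08 × 5.2140 = 5.6311 mm/d
Over 30 days: 5.6311 × 30 = 168.933 mm

169 mm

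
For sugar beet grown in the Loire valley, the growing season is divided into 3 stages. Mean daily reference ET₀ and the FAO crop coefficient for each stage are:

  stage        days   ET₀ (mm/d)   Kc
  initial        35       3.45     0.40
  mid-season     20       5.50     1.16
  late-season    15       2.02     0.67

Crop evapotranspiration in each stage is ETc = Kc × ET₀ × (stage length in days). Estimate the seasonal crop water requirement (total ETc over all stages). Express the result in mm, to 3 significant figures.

196 mm

initial: 0.40 × 3.45 × 35 = 48.30 mm
mid-season: 1.16 × 5.50 × 20 = 127.60 mm
late-season: 0.67 × 2.02 × 15 = 20.30 mm
Seasonal total = 196.20 mm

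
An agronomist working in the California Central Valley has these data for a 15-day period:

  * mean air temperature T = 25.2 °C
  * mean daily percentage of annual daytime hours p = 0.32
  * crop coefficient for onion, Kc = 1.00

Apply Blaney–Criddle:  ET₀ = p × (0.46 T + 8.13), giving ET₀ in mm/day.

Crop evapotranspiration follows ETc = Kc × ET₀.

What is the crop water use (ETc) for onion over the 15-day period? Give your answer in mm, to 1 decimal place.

94.7 mm

ET₀ = 0.32 × (0.46 × 25.2 + 8.13) = 0.32 × 19.722 = 6.3110 mm/d
ETc = Kc × ET₀ = 1.00 × 6.3110 = 6.3110 mm/d
Over 15 days: 6.3110 × 15 = 94.665 mm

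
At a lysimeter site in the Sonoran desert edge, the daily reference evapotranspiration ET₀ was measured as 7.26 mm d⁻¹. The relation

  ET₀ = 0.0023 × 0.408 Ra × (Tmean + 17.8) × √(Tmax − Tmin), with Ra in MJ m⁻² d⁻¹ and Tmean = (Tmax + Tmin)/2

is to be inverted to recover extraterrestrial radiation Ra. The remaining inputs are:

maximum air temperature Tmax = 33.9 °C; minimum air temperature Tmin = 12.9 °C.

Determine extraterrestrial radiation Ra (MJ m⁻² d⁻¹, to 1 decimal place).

41.0 MJ m⁻² d⁻¹

Tmean = (33.9+12.9)/2 = 23.40 °C; ΔT = 21.0
Ra = ET₀ / [0.0023 × 0.408 × (Tmean+17.8) × √ΔT]
   = 7.26 / (0.0023 × 0.408 × 41.20 × 4.5826) = 40.977 MJ m⁻² d⁻¹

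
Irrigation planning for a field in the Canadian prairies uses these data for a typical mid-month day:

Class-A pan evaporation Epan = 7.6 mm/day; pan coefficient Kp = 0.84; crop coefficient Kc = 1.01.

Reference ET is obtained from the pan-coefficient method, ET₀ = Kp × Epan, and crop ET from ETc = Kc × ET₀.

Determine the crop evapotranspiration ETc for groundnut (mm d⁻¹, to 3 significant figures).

6.45 mm d⁻¹

ET₀ = 0.84 × 7.6 = 6.3840 mm/d
ETc = Kc × ET₀ = 1.01 × 6.3840 = 6.4478 mm/d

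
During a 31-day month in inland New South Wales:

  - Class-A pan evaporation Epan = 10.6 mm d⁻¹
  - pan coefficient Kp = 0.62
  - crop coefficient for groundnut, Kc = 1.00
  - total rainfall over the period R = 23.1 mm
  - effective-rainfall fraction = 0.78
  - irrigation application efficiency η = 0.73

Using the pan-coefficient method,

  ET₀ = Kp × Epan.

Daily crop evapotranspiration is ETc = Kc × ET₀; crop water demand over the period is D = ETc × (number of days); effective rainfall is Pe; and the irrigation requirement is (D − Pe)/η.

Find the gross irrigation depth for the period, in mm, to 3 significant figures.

ET₀ = 0.62 × 10.6 = 6.5720 mm/d
ETc = Kc × ET₀ = 1.00 × 6.5720 = 6.5720 mm/d
Crop demand D = ETc × 31 d = 6.5720 × 31 = 203.732 mm
Pe = 0.78 × 23.1 = 18.018 mm
D − Pe = 203.732 − 18.018 = 185.714 mm
Gross irrigation = 185.714 / 0.73 = 254.403 mm

254 mm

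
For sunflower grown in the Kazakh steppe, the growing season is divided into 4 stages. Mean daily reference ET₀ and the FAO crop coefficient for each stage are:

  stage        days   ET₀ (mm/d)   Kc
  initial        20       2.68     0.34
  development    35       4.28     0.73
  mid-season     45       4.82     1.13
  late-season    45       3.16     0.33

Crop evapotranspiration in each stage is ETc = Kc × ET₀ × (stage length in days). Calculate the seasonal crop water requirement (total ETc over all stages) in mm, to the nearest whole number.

420 mm

initial: 0.34 × 2.68 × 20 = 18.22 mm
development: 0.73 × 4.28 × 35 = 109.35 mm
mid-season: 1.13 × 4.82 × 45 = 245.10 mm
late-season: 0.33 × 3.16 × 45 = 46.93 mm
Seasonal total = 419.60 mm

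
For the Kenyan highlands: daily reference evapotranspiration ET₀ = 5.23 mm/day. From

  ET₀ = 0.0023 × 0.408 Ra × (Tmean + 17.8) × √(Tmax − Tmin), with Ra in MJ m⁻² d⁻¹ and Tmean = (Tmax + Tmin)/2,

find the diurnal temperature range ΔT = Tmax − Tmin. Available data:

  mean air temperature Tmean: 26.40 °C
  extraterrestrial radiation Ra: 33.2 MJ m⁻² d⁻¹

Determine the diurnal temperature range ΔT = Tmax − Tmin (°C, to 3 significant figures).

14.4 °C

√ΔT = ET₀ / [0.0023 × 0.408 × Ra × (Tmean+17.8)] = 5.23 / (0.0023 × 13.5456 × 44.20) = 3.7980
ΔT = 3.7980² = 14.425 °C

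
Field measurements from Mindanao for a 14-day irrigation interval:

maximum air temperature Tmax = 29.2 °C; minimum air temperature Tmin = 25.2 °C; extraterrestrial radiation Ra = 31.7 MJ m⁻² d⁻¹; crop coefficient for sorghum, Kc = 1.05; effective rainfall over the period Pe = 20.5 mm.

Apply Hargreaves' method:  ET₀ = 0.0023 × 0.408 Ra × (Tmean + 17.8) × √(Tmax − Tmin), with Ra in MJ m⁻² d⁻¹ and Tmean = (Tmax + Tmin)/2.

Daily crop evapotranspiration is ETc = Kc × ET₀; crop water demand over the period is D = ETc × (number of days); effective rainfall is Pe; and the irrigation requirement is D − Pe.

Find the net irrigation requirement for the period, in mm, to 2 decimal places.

Tmean = (29.2 + 25.2)/2 = 27.20 °C
0.408 Ra = 0.408 × 31.7 = 12.9336 mm/d equivalent
ET₀ = 0.0023 × 12.9336 × (27.20 + 17.8) × √4.0 = 0.0023 × 12.9336 × 45.00 × 2.0000 = 2.6773 mm/d
ETc = Kc × ET₀ = 1.05 × 2.6773 = 2.8112 mm/d
Crop demand D = ETc × 14 d = 2.8112 × 14 = 39.357 mm
D − Pe = 39.357 − 20.5 = 18.857 mm

18.86 mm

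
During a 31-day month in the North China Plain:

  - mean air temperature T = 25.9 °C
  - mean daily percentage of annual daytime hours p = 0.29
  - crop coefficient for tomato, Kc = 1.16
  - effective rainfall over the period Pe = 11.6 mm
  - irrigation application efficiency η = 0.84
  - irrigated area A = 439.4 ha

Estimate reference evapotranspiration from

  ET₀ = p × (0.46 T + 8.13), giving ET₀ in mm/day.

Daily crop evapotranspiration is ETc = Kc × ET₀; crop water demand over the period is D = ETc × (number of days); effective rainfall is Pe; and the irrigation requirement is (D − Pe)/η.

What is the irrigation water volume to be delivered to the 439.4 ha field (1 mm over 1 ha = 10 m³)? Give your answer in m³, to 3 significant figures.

ET₀ = 0.29 × (0.46 × 25.9 + 8.13) = 0.29 × 20.044 = 5.8128 mm/d
ETc = Kc × ET₀ = 1.16 × 5.8128 = 6.7428 mm/d
Crop demand D = ETc × 31 d = 6.7428 × 31 = 209.027 mm
D − Pe = 209.027 − 11.6 = 197.427 mm
Gross irrigation = 197.427 / 0.84 = 235.032 mm
Volume = 235.032 mm × 439.4 ha × 10 = 1032730.6 m³

1030000 m³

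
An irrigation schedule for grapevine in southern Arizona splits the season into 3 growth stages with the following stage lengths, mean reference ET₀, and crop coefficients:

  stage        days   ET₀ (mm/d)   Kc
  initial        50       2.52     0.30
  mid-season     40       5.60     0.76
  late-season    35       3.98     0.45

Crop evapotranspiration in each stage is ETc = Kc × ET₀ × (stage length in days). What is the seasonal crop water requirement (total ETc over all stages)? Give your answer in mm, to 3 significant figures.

initial: 0.30 × 2.52 × 50 = 37.80 mm
mid-season: 0.76 × 5.60 × 40 = 170.24 mm
late-season: 0.45 × 3.98 × 35 = 62.69 mm
Seasonal total = 270.73 mm

271 mm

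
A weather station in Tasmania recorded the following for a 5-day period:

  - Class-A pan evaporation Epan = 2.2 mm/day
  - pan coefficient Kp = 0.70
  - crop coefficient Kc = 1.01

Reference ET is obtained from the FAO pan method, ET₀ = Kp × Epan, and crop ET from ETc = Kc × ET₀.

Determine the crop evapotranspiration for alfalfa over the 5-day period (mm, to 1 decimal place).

7.8 mm

ET₀ = 0.70 × 2.2 = 1.5400 mm/d
ETc = Kc × ET₀ = 1.01 × 1.5400 = 1.5554 mm/d
Over 5 days: 1.5554 × 5 = 7.777 mm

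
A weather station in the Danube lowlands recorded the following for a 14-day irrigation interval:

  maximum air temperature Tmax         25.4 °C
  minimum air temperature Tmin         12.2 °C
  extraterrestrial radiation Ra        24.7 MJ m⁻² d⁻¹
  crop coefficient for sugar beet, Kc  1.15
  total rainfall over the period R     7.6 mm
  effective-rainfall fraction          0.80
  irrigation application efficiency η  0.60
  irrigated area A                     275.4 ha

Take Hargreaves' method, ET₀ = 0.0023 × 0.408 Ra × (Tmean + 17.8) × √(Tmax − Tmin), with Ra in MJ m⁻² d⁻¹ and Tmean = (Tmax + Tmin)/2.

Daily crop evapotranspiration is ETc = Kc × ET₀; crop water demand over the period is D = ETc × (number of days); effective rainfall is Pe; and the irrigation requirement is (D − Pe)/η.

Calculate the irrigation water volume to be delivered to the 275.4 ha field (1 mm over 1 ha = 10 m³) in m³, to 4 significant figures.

199900 m³

Tmean = (25.4 + 12.2)/2 = 18.80 °C
0.408 Ra = 0.408 × 24.7 = 10.0776 mm/d equivalent
ET₀ = 0.0023 × 10.0776 × (18.80 + 17.8) × √13.2 = 0.0023 × 10.0776 × 36.60 × 3.6332 = 3.0822 mm/d
ETc = Kc × ET₀ = 1.15 × 3.0822 = 3.5445 mm/d
Crop demand D = ETc × 14 d = 3.5445 × 14 = 49.623 mm
Pe = 0.80 × 7.6 = 6.080 mm
D − Pe = 49.623 − 6.080 = 43.543 mm
Gross irrigation = 43.543 / 0.60 = 72.572 mm
Volume = 72.572 mm × 275.4 ha × 10 = 199863.3 m³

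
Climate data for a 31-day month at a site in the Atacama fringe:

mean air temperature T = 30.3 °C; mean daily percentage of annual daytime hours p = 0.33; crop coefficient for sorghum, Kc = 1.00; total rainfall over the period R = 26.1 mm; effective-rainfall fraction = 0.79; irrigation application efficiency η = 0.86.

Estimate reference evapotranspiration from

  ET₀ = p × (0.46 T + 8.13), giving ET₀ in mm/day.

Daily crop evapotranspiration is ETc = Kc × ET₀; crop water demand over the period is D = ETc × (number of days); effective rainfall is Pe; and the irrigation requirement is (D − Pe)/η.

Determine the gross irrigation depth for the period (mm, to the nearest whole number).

ET₀ = 0.33 × (0.46 × 30.3 + 8.13) = 0.33 × 22.068 = 7.2824 mm/d
ETc = Kc × ET₀ = 1.00 × 7.2824 = 7.2824 mm/d
Crop demand D = ETc × 31 d = 7.2824 × 31 = 225.754 mm
Pe = 0.79 × 26.1 = 20.619 mm
D − Pe = 225.754 − 20.619 = 205.135 mm
Gross irrigation = 205.135 / 0.86 = 238.529 mm

239 mm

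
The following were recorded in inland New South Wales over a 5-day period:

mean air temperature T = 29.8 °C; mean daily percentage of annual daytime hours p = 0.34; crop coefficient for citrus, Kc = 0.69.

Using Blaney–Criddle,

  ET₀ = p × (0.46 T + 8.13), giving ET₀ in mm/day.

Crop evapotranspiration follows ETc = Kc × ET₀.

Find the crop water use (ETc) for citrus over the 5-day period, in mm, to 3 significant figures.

25.6 mm

ET₀ = 0.34 × (0.46 × 29.8 + 8.13) = 0.34 × 21.838 = 7.4249 mm/d
ETc = Kc × ET₀ = 0.69 × 7.4249 = 5.1232 mm/d
Over 5 days: 5.1232 × 5 = 25.616 mm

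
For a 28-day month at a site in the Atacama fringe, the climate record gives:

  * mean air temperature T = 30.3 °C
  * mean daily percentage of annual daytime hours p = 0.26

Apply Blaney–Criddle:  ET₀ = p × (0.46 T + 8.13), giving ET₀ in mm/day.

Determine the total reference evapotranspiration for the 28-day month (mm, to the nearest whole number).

ET₀ = 0.26 × (0.46 × 30.3 + 8.13) = 0.26 × 22.068 = 5.7377 mm/d
Monthly total = 5.7377 × 28 = 160.656 mm

161 mm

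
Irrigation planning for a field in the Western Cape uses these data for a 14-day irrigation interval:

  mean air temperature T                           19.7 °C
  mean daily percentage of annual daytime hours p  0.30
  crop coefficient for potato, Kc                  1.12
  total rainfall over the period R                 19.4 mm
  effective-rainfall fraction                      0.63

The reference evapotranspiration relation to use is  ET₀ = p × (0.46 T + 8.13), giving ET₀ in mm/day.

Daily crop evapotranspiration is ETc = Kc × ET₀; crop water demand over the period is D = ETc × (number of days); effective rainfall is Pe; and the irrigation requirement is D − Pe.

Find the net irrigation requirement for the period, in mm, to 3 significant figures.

ET₀ = 0.30 × (0.46 × 19.7 + 8.13) = 0.30 × 17.192 = 5.1576 mm/d
ETc = Kc × ET₀ = 1.12 × 5.1576 = 5.7765 mm/d
Crop demand D = ETc × 14 d = 5.7765 × 14 = 80.871 mm
Pe = 0.63 × 19.4 = 12.222 mm
D − Pe = 80.871 − 12.222 = 68.649 mm

68.6 mm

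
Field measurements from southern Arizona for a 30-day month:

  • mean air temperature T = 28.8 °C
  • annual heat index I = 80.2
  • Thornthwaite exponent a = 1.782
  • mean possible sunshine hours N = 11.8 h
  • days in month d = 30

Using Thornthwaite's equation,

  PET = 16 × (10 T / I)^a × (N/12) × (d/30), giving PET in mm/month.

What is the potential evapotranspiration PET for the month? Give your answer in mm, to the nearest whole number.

10T/I = 10 × 28.8 / 80.2 = 3.5910
(10T/I)^a = 3.5910^1.782 = 9.7587
Uncorrected PET = 16 × 9.7587 = 156.139 mm
Correction = (N/12)(d/30) = (11.8/12)(30/30) = 0.9833
PET = 156.139 × 0.9833 = 153.531 mm/month

154 mm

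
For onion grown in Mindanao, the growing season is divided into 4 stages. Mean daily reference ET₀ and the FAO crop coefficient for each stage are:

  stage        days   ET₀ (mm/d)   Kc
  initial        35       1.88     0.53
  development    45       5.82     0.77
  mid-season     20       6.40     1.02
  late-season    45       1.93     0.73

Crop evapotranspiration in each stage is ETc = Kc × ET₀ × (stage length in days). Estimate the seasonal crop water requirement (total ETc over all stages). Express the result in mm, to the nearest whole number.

initial: 0.53 × 1.88 × 35 = 34.87 mm
development: 0.77 × 5.82 × 45 = 201.66 mm
mid-season: 1.02 × 6.40 × 20 = 130.56 mm
late-season: 0.73 × 1.93 × 45 = 63.40 mm
Seasonal total = 430.49 mm

430 mm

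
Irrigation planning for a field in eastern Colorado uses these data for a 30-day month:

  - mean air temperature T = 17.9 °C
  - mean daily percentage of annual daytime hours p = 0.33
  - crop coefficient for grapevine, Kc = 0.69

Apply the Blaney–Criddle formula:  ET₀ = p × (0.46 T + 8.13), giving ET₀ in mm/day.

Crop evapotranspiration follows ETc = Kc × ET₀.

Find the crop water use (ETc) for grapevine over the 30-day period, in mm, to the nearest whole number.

112 mm

ET₀ = 0.33 × (0.46 × 17.9 + 8.13) = 0.33 × 16.364 = 5.4001 mm/d
ETc = Kc × ET₀ = 0.69 × 5.4001 = 3.7261 mm/d
Over 30 days: 3.7261 × 30 = 111.783 mm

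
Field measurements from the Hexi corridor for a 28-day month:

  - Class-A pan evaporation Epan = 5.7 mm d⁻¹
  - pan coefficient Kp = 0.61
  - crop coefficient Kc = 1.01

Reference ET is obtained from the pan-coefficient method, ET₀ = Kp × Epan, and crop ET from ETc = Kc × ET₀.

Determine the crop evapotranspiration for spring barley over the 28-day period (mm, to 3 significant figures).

ET₀ = 0.61 × 5.7 = 3.4770 mm/d
ETc = Kc × ET₀ = 1.01 × 3.4770 = 3.5118 mm/d
Over 28 days: 3.5118 × 28 = 98.330 mm

98.3 mm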